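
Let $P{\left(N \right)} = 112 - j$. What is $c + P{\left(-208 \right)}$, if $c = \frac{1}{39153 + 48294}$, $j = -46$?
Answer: $\frac{13816627}{87447} \approx 158.0$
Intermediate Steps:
$P{\left(N \right)} = 158$ ($P{\left(N \right)} = 112 - -46 = 112 + 46 = 158$)
$c = \frac{1}{87447} \approx 1.1435 \cdot 10^{-5}$
$c + P{\left(-208 \right)} = \frac{1}{87447} + 158 = \frac{13816627}{87447}$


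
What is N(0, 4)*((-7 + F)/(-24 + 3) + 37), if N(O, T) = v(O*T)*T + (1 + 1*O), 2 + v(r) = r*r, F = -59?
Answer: -281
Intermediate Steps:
v(r) = -2 + r² (v(r) = -2 + r*r = -2 + r²)
N(O, T) = 1 + O + T*(-2 + O²*T²) (N(O, T) = (-2 + (O*T)²)*T + (1 + 1*O) = (-2 + O²*T²)*T + (1 + O) = T*(-2 + O²*T²) + (1 + O) = 1 + O + T*(-2 + O²*T²))
N(0, 4)*((-7 + F)/(-24 + 3) + 37) = (1 + 0 + 4*(-2 + 0²*4²))*((-7 - 59)/(-24 + 3) + 37) = (1 + 0 + 4*(-2 + 0*16))*(-66/(-21) + 37) = (1 + 0 + 4*(-2 + 0))*(-66*(-1/21) + 37) = (1 + 0 + 4*(-2))*(22/7 + 37) = (1 + 0 - 8)*(281/7) = -7*281/7 = -281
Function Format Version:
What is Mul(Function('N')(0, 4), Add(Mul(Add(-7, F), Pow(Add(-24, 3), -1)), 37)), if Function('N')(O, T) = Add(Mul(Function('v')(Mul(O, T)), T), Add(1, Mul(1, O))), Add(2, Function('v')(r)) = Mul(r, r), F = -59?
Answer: -281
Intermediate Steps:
Function('v')(r) = Add(-2, Pow(r, 2)) (Function('v')(r) = Add(-2, Mul(r, r)) = Add(-2, Pow(r, 2)))
Function('N')(O, T) = Add(1, O, Mul(T, Add(-2, Mul(Pow(O, 2), Pow(T, 2))))) (Function('N')(O, T) = Add(Mul(Add(-2, Pow(Mul(O, T), 2)), T), Add(1, Mul(1, O))) = Add(Mul(Add(-2, Mul(Pow(O, 2), Pow(T, 2))), T), Add(1, O)) = Add(Mul(T, Add(-2, Mul(Pow(O, 2), Pow(T, 2)))), Add(1, O)) = Add(1, O, Mul(T, Add(-2, Mul(Pow(O, 2), Pow(T, 2))))))
Mul(Function('N')(0, 4), Add(Mul(Add(-7, F), Pow(Add(-24, 3), -1)), 37)) = Mul(Add(1, 0, Mul(4, Add(-2, Mul(Pow(0, 2), Pow(4, 2))))), Add(Mul(Add(-7, -59), Pow(Add(-24, 3), -1)), 37)) = Mul(Add(1, 0, Mul(4, Add(-2, Mul(0, 16)))), Add(Mul(-66, Pow(-21, -1)), 37)) = Mul(Add(1, 0, Mul(4, Add(-2, 0))), Add(Mul(-66, Rational(-1, 21)), 37)) = Mul(Add(1, 0, Mul(4, -2)), Add(Rational(22, 7), 37)) = Mul(Add(1, 0, -8), Rational(281, 7)) = Mul(-7, Rational(281, 7)) = -281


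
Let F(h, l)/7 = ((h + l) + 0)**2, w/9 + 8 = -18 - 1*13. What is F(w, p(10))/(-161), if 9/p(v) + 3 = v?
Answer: -5992704/1127 ≈ -5317.4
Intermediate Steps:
p(v) = 9/(-3 + v)
w = -351 (w = -72 + 9*(-18 - 1*13) = -72 + 9*(-18 - 13) = -72 + 9*(-31) = -72 - 279 = -351)
F(h, l) = 7*(h + l)**2 (F(h, l) = 7*((h + l) + 0)**2 = 7*(h + l)**2)
F(w, p(10))/(-161) = (7*(-351 + 9/(-3 + 10))**2)/(-161) = (7*(-351 + 9/7)**2)*(-1/161) = (7*(-2448/7)**2)*(-1/161) = (7*(5992704/49))*(-1/161) = (5992704/7)*(-1/161) = -5992704/1127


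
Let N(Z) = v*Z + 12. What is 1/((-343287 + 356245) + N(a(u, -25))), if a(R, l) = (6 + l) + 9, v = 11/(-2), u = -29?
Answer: 1/13025 ≈ 7.6775e-5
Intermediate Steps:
v = -11/2 (v = 11*(-½) = -11/2 ≈ -5.5000)
a(R, l) = 15 + l
N(Z) = 12 - 11*Z/2 (N(Z) = -11*Z/2 + 12 = 12 - 11*Z/2)
1/((-343287 + 356245) + N(a(u, -25))) = 1/((-343287 + 356245) + (12 - 11*(15 - 25)/2)) = 1/(12958 + (12 - 11/2*(-10))) = 1/(12958 + (12 + 55)) = 1/(12958 + 67) = 1/13025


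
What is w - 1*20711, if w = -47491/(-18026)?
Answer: -373288995/18026 ≈ -20708.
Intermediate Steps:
w = 47491/18026 (w = -47491*(-1/18026) = 47491/18026 ≈ 2.6346)
w - 1*20711 = 47491/18026 - 1*20711 = 47491/18026 - 20711 = -373288995/18026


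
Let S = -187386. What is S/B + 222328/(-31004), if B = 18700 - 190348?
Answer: -1348018375/221740608 ≈ -6.0793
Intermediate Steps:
B = -171648
S/B + 222328/(-31004) = -187386/(-171648) + 222328/(-31004) = -187386*(-1/171648) + 222328*(-1/31004) = 31231/28608 - 55582/7751 = -1348018375/221740608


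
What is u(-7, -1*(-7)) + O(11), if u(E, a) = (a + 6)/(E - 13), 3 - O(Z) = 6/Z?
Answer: 397/220 ≈ 1.8045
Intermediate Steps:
O(Z) = 3 - 6/Z
u(E, a) = (6 + a)/(-13 + E)
u(-7, -1*(-7)) + O(11) = (6 - 1*(-7))/(-13 - 7) + (3 - 6/11) = (6 + 7)/(-20) + (3 - 6*1/11) = -1/20*13 + (3 - 6/11) = -13/20 + 27/11 = 397/220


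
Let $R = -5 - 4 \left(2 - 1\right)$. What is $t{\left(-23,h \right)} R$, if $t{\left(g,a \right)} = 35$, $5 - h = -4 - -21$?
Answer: $-315$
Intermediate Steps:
$h = -12$ ($h = 5 - \left(-4 - -21\right) = 5 - \left(-4 + 21\right) = 5 - 17 = -12$)
$R = -9$ ($R = -5 - 4 = -9$)
$t{\left(-23,h \right)} R = 35 \left(-9\right) = -315$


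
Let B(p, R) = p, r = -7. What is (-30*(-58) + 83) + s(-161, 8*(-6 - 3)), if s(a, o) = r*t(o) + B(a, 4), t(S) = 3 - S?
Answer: 1137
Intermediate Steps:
s(a, o) = -21 + a + 7*o (s(a, o) = -7*(3 - o) + a = (-21 + 7*o) + a = -21 + a + 7*o)
(-30*(-58) + 83) + s(-161, 8*(-6 - 3)) = (-30*(-58) + 83) + (-21 - 161 + 7*(8*(-6 - 3))) = (1740 + 83) + (-21 - 161 + 7*(8*(-9))) = 1823 + (-21 - 161 + 7*(-72)) = 1823 + (-21 - 161 - 504) = 1823 - 686 = 1137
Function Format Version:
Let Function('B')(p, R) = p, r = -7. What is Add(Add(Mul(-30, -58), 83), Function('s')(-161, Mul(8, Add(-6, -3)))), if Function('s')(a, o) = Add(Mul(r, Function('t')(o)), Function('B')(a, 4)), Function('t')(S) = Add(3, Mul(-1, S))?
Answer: 1137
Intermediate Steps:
Function('s')(a, o) = Add(-21, a, Mul(7, o)) (Function('s')(a, o) = Add(Mul(-7, Add(3, Mul(-1, o))), a) = Add(Add(-21, Mul(7, o)), a) = Add(-21, a, Mul(7, o)))
Add(Add(Mul(-30, -58), 83), Function('s')(-161, Mul(8, Add(-6, -3)))) = Add(Add(Mul(-30, -58), 83), Add(-21, -161, Mul(7, Mul(8, Add(-6, -3))))) = Add(Add(1740, 83), Add(-21, -161, Mul(7, Mul(8, -9)))) = Add(1823, Add(-21, -161, Mul(7, -72))) = Add(1823, Add(-21, -161, -504)) = Add(1823, -686) = 1137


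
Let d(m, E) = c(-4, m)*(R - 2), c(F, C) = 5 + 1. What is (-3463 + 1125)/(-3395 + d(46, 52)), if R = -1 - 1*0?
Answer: 2338/3413 ≈ 0.68503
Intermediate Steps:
R = -1 (R = -1 + 0 = -1)
c(F, C) = 6
d(m, E) = -18 (d(m, E) = 6*(-1 - 2) = 6*(-3) = -18)
(-3463 + 1125)/(-3395 + d(46, 52)) = (-3463 + 1125)/(-3395 - 18) = -2338/(-3413) = -2338*(-1/3413) = 2338/3413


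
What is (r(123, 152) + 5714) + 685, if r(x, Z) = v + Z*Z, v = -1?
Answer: 29502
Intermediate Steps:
r(x, Z) = -1 + Z² (r(x, Z) = -1 + Z*Z = -1 + Z²)
(r(123, 152) + 5714) + 685 = ((-1 + 152²) + 5714) + 685 = ((-1 + 23104) + 5714) + 685 = (23103 + 5714) + 685 = 28817 + 685 = 29502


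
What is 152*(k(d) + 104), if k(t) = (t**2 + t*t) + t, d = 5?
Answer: 24168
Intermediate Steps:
k(t) = t + 2*t**2 (k(t) = (t**2 + t**2) + t = 2*t**2 + t = t + 2*t**2)
152*(k(d) + 104) = 152*(5*(1 + 2*5) + 104) = 152*(5*(1 + 10) + 104) = 152*(5*11 + 104) = 152*(55 + 104) = 152*159 = 24168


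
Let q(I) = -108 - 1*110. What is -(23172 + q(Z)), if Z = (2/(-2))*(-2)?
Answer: -22954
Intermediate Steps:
Z = 2 (Z = -1/2*2*(-2) = -1*(-2) = 2)
q(I) = -218 (q(I) = -108 - 110 = -218)
-(23172 + q(Z)) = -(23172 - 218) = -1*22954 = -22954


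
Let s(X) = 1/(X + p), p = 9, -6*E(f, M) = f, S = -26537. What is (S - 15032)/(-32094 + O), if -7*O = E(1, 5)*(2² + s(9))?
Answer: 31426164/24262991 ≈ 1.2952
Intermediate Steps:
E(f, M) = -f/6
s(X) = 1/(9 + X) (s(X) = 1/(X + 9) = 1/(9 + X))
O = 73/756 (O = -(-⅙*1)*(2² + 1/(9 + 9))/7 = -(-1)*(4 + 1/18)/42 = -(-1)*73/(42*18) = -⅐*(-73/108) = 73/756 ≈ 0.096561)
(S - 15032)/(-32094 + O) = (-26537 - 15032)/(-32094 + 73/756) = -41569/(-24262991/756) = -41569*(-756/24262991) = 31426164/24262991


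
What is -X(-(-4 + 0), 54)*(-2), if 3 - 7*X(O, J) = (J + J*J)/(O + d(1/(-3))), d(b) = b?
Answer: -1614/7 ≈ -230.57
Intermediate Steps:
X(O, J) = 3/7 - (J + J**2)/(7*(-1/3 + O)) (X(O, J) = 3/7 - (J + J*J)/(7*(O + 1/(-3))) = 3/7 - (J + J**2)/(7*(O + 1*(-1/3))) = 3/7 - (J + J**2)/(7*(O - 1/3)) = 3/7 - (J + J**2)/(7*(-1/3 + O)))
-X(-(-4 + 0), 54)*(-2) = -3*(-1 - 1*54 - 1*54**2 + 3*(-(-4 + 0)))/(7*(-1 + 3*(-(-4 + 0))))*(-2) = -3*(-1 - 54 - 1*2916 + 3*(-1*(-4)))/(7*(-1 + 3*(-1*(-4))))*(-2) = -3*(-1 - 54 - 2916 + 3*4)/(7*(-1 + 3*4))*(-2) = -3*(-1 - 54 - 2916 + 12)/(7*(-1 + 12))*(-2) = -3*(-2959)/(7*11)*(-2) = -1*(-807/7)*(-2) = (807/7)*(-2) = -1614/7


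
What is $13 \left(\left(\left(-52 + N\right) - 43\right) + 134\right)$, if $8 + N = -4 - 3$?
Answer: $312$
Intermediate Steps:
$N = -15$ ($N = -8 - 7 = -15$)
$13 \left(\left(\left(-52 + N\right) - 43\right) + 134\right) = 13 \left(\left(\left(-52 - 15\right) - 43\right) + 134\right) = 13 \left(\left(-67 - 43\right) + 134\right) = 13 \left(-110 + 134\right) = 13 \cdot 24 = 312$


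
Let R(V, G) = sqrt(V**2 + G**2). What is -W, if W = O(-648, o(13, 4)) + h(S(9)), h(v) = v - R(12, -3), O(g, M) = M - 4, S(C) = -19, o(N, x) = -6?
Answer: 29 + 3*sqrt(17) ≈ 41.369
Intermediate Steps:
R(V, G) = sqrt(G**2 + V**2)
O(g, M) = -4 + M
h(v) = v - 3*sqrt(17) (h(v) = v - sqrt((-3)**2 + 12**2) = v - sqrt(9 + 144) = v - sqrt(153) = v - 3*sqrt(17))
W = -29 - 3*sqrt(17) (W = (-4 - 6) + (-19 - 3*sqrt(17)) = -10 + (-19 - 3*sqrt(17)) = -29 - 3*sqrt(17) ≈ -41.369)
-W = -(-29 - 3*sqrt(17)) = 29 + 3*sqrt(17)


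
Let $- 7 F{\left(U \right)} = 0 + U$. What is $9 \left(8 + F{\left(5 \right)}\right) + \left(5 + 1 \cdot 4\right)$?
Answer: $\frac{522}{7} \approx 74.571$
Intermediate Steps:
$F{\left(U \right)} = - \frac{U}{7}$ ($F{\left(U \right)} = - \frac{0 + U}{7} = - \frac{U}{7}$)
$9 \left(8 + F{\left(5 \right)}\right) + \left(5 + 1 \cdot 4\right) = 9 \left(8 - \frac{5}{7}\right) + \left(5 + 1 \cdot 4\right) = 9 \left(8 - \frac{5}{7}\right) + \left(5 + 4\right) = 9 \cdot \frac{51}{7} + 9 = \frac{459}{7} + 9 = \frac{522}{7}$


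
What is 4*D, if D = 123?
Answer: 492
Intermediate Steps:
4*D = 4*123 = 492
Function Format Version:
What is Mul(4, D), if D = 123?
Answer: 492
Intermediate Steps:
Mul(4, D) = Mul(4, 123) = 492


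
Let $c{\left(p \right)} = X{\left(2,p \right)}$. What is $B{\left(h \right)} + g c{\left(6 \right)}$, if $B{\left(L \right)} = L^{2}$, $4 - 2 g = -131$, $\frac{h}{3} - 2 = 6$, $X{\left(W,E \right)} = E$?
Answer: $981$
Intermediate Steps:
$h = 24$ ($h = 6 + 3 \cdot 6 = 6 + 18 = 24$)
$c{\left(p \right)} = p$
$g = \frac{135}{2}$ ($g = 2 - - \frac{131}{2} = 2 + \frac{131}{2} = \frac{135}{2} \approx 67.5$)
$B{\left(h \right)} + g c{\left(6 \right)} = 24^{2} + \frac{135}{2} \cdot 6 = 576 + 405 = 981$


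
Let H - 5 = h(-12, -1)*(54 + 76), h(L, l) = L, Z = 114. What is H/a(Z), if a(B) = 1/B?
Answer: -177270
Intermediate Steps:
H = -1555 (H = 5 - 12*(54 + 76) = 5 - 12*130 = 5 - 1560 = -1555)
H/a(Z) = -1555/(1/114) = -1555/1/114 = -1555*114 = -177270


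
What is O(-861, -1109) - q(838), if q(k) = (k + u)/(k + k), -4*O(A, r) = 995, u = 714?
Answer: -418457/1676 ≈ -249.68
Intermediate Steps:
O(A, r) = -995/4 (O(A, r) = -1/4*995 = -995/4)
q(k) = (714 + k)/(2*k) (q(k) = (k + 714)/(k + k) = (714 + k)/((2*k)) = (714 + k)*(1/(2*k)) = (714 + k)/(2*k))
O(-861, -1109) - q(838) = -995/4 - (714 + 838)/(2*838) = -995/4 - 1552/(2*838) = -995/4 - 1*388/419 = -995/4 - 388/419 = -418457/1676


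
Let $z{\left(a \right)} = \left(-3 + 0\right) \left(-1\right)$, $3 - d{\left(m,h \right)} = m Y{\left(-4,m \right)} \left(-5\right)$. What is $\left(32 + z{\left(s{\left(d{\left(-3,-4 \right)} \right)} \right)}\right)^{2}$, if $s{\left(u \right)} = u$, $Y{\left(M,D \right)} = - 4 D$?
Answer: $1225$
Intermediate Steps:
$d{\left(m,h \right)} = 3 - 20 m^{2}$ ($d{\left(m,h \right)} = 3 - m \left(- 4 m\right) \left(-5\right) = 3 - - 4 m^{2} \left(-5\right) = 3 - 20 m^{2}$)
$z{\left(a \right)} = 3$ ($z{\left(a \right)} = \left(-3\right) \left(-1\right) = 3$)
$\left(32 + z{\left(s{\left(d{\left(-3,-4 \right)} \right)} \right)}\right)^{2} = \left(32 + 3\right)^{2} = 35^{2} = 1225$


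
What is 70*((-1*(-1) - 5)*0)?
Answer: 0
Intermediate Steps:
70*((-1*(-1) - 5)*0) = 70*((1 - 5)*0) = 70*(-4*0) = 70*0 = 0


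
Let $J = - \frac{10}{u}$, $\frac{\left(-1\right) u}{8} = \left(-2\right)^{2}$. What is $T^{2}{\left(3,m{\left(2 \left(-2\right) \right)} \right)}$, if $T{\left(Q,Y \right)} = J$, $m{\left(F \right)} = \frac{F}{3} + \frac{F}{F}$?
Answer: $\frac{25}{256} \approx 0.097656$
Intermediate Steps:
$u = -32$ ($u = - 8 \left(-2\right)^{2} = \left(-8\right) 4 = -32$)
$m{\left(F \right)} = 1 + \frac{F}{3}$ ($m{\left(F \right)} = F \frac{1}{3} + 1 = \frac{F}{3} + 1 = 1 + \frac{F}{3}$)
$J = \frac{5}{16}$ ($J = - \frac{10}{-32} = \left(-10\right) \left(- \frac{1}{32}\right) = \frac{5}{16} \approx 0.3125$)
$T{\left(Q,Y \right)} = \frac{5}{16}$
$T^{2}{\left(3,m{\left(2 \left(-2\right) \right)} \right)} = \left(\frac{5}{16}\right)^{2} = \frac{25}{256}$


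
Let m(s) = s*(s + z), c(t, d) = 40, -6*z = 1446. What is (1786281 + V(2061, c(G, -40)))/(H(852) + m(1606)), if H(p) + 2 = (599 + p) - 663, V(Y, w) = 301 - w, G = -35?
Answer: 297757/365496 ≈ 0.81467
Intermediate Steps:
z = -241 (z = -⅙*1446 = -241)
m(s) = s*(-241 + s) (m(s) = s*(s - 241) = s*(-241 + s))
H(p) = -66 + p (H(p) = -2 + ((599 + p) - 663) = -2 + (-64 + p) = -66 + p)
(1786281 + V(2061, c(G, -40)))/(H(852) + m(1606)) = (1786281 + (301 - 1*40))/((-66 + 852) + 1606*(-241 + 1606)) = (1786281 + (301 - 40))/(786 + 1606*1365) = (1786281 + 261)/(786 + 2192190) = 1786542/2192976 = 1786542*(1/2192976) = 297757/365496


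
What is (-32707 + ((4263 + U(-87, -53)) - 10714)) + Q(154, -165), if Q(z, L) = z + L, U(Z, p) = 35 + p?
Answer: -39187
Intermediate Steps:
Q(z, L) = L + z
(-32707 + ((4263 + U(-87, -53)) - 10714)) + Q(154, -165) = (-32707 + ((4263 + (35 - 53)) - 10714)) + (-165 + 154) = (-32707 + ((4263 - 18) - 10714)) - 11 = (-32707 + (4245 - 10714)) - 11 = (-32707 - 6469) - 11 = -39176 - 11 = -39187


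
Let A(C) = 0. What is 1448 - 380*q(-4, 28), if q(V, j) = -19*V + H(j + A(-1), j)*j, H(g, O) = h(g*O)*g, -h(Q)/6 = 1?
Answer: 1760088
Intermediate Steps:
h(Q) = -6 (h(Q) = -6*1 = -6)
H(g, O) = -6*g
q(V, j) = -19*V - 6*j**2 (q(V, j) = -19*V + (-6*(j + 0))*j = -19*V + (-6*j)*j = -19*V - 6*j**2)
1448 - 380*q(-4, 28) = 1448 - 380*(-19*(-4) - 6*28**2) = 1448 - 380*(76 - 6*784) = 1448 - 380*(76 - 4704) = 1448 - 380*(-4628) = 1448 + 1758640 = 1760088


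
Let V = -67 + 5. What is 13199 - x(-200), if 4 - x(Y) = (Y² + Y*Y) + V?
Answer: 93133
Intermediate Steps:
V = -62
x(Y) = 66 - 2*Y² (x(Y) = 4 - ((Y² + Y*Y) - 62) = 4 - ((Y² + Y²) - 62) = 4 - (2*Y² - 62) = 4 - (-62 + 2*Y²) = 4 + (62 - 2*Y²) = 66 - 2*Y²)
13199 - x(-200) = 13199 - (66 - 2*(-200)²) = 13199 - (66 - 2*40000) = 13199 - (66 - 80000) = 13199 - 1*(-79934) = 13199 + 79934 = 93133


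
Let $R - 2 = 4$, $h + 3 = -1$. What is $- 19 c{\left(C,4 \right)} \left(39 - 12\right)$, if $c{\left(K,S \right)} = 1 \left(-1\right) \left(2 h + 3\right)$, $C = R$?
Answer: $-2565$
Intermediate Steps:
$h = -4$ ($h = -3 - 1 = -4$)
$R = 6$ ($R = 2 + 4 = 6$)
$C = 6$
$c{\left(K,S \right)} = 5$ ($c{\left(K,S \right)} = 1 \left(-1\right) \left(2 \left(-4\right) + 3\right) = - (-8 + 3) = \left(-1\right) \left(-5\right) = 5$)
$- 19 c{\left(C,4 \right)} \left(39 - 12\right) = \left(-19\right) 5 \left(39 - 12\right) = \left(-95\right) 27 = -2565$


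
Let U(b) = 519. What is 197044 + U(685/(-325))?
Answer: 197563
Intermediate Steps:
197044 + U(685/(-325)) = 197044 + 519 = 197563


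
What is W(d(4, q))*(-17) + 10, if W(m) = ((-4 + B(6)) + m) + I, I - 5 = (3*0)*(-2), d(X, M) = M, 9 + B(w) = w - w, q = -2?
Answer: 180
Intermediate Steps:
B(w) = -9 (B(w) = -9 + (w - w) = -9 + 0 = -9)
I = 5 (I = 5 + (3*0)*(-2) = 5 + 0*(-2) = 5 + 0 = 5)
W(m) = -8 + m (W(m) = ((-4 - 9) + m) + 5 = (-13 + m) + 5 = -8 + m)
W(d(4, q))*(-17) + 10 = (-8 - 2)*(-17) + 10 = -10*(-17) + 10 = 170 + 10 = 180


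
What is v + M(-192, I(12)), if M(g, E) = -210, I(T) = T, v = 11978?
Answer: 11768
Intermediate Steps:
v + M(-192, I(12)) = 11978 - 210 = 11768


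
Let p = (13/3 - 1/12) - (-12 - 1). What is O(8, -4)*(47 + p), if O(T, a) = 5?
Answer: 1285/4 ≈ 321.25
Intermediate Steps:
p = 69/4 (p = (13*(⅓) - 1*1/12) - 1*(-13) = (13/3 - 1/12) + 13 = 17/4 + 13 = 69/4 ≈ 17.250)
O(8, -4)*(47 + p) = 5*(47 + 69/4) = 5*(257/4) = 1285/4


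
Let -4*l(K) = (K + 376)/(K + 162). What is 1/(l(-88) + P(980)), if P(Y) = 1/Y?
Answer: -36260/35243 ≈ -1.0289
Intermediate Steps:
l(K) = -(376 + K)/(4*(162 + K)) (l(K) = -(K + 376)/(4*(K + 162)) = -(376 + K)/(4*(162 + K)))
1/(l(-88) + P(980)) = 1/((-376 - 1*(-88))/(4*(162 - 88)) + 1/980) = 1/((¼)*(-376 + 88)/74 + 1/980) = 1/((¼)*(1/74)*(-288) + 1/980) = 1/(-36/37 + 1/980) = 1/(-35243/36260) = -36260/35243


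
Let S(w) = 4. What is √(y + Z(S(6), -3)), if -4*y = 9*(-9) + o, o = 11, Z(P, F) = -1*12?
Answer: √22/2 ≈ 2.3452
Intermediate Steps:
Z(P, F) = -12
y = 35/2 (y = -(9*(-9) + 11)/4 = -(-81 + 11)/4 = -¼*(-70) = 35/2 ≈ 17.500)
√(y + Z(S(6), -3)) = √(35/2 - 12) = √(11/2) = √22/2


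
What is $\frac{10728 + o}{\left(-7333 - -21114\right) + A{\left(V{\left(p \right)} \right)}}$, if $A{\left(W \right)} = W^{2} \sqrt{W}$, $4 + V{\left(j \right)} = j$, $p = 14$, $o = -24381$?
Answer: $- \frac{62717331}{63271987} + \frac{455100 \sqrt{10}}{63271987} \approx -0.96849$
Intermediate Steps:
$V{\left(j \right)} = -4 + j$
$A{\left(W \right)} = W^{\frac{5}{2}}$
$\frac{10728 + o}{\left(-7333 - -21114\right) + A{\left(V{\left(p \right)} \right)}} = \frac{10728 - 24381}{\left(-7333 - -21114\right) + \left(-4 + 14\right)^{\frac{5}{2}}} = - \frac{13653}{\left(-7333 + 21114\right) + 10^{\frac{5}{2}}} = - \frac{13653}{13781 + 100 \sqrt{10}}$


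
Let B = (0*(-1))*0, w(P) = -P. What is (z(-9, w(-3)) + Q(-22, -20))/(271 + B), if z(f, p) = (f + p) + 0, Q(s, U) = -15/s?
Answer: -117/5962 ≈ -0.019624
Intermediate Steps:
z(f, p) = f + p
B = 0 (B = 0*0 = 0)
(z(-9, w(-3)) + Q(-22, -20))/(271 + B) = ((-9 - 1*(-3)) - 15/(-22))/(271 + 0) = ((-9 + 3) - 15*(-1/22))/271 = (-6 + 15/22)*(1/271) = -117/22*1/271 = -117/5962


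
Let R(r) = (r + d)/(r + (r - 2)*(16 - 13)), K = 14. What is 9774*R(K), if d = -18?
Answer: -19548/25 ≈ -781.92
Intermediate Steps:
R(r) = (-18 + r)/(-6 + 4*r) (R(r) = (r - 18)/(r + (r - 2)*(16 - 13)) = (-18 + r)/(r + (-2 + r)*3) = (-18 + r)/(r + (-6 + 3*r)) = (-18 + r)/(-6 + 4*r))
9774*R(K) = 9774*((-18 + 14)/(2*(-3 + 2*14))) = 9774*((½)*(-4)/(-3 + 28)) = 9774*((½)*(-4)/25) = 9774*((½)*(1/25)*(-4)) = 9774*(-2/25) = -19548/25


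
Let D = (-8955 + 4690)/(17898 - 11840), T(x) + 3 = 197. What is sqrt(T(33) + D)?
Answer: sqrt(7093839246)/6058 ≈ 13.903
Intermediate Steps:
T(x) = 194 (T(x) = -3 + 197 = 194)
D = -4265/6058 ≈ -0.70403
sqrt(T(33) + D) = sqrt(194 - 4265/6058) = sqrt(1170987/6058) = sqrt(7093839246)/6058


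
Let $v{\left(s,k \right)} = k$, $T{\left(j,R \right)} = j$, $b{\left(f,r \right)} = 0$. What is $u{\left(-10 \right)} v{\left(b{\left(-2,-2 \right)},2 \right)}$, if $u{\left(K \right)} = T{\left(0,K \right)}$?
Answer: $0$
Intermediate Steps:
$u{\left(K \right)} = 0$
$u{\left(-10 \right)} v{\left(b{\left(-2,-2 \right)},2 \right)} = 0 \cdot 2 = 0$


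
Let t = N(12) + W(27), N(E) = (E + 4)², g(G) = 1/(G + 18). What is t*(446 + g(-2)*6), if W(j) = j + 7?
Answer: 517795/4 ≈ 1.2945e+5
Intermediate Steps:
W(j) = 7 + j
g(G) = 1/(18 + G)
N(E) = (4 + E)²
t = 290 (t = (4 + 12)² + (7 + 27) = 16² + 34 = 256 + 34 = 290)
t*(446 + g(-2)*6) = 290*(446 + 6/(18 - 2)) = 290*(446 + 6/16) = 290*(446 + (1/16)*6) = 290*(446 + 3/8) = 290*(3571/8) = 517795/4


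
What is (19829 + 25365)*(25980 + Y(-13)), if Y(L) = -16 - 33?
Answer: 1171925614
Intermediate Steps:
Y(L) = -49
(19829 + 25365)*(25980 + Y(-13)) = (19829 + 25365)*(25980 - 49) = 45194*25931 = 1171925614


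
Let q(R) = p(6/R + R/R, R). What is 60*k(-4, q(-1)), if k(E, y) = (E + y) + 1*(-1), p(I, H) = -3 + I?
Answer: -780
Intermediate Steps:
q(R) = -2 + 6/R (q(R) = -3 + (6/R + R/R) = -3 + (6/R + 1) = -3 + (1 + 6/R) = -2 + 6/R)
k(E, y) = -1 + E + y (k(E, y) = (E + y) - 1 = -1 + E + y)
60*k(-4, q(-1)) = 60*(-1 - 4 + (-2 + 6/(-1))) = 60*(-1 - 4 + (-2 + 6*(-1))) = 60*(-1 - 4 + (-2 - 6)) = 60*(-1 - 4 - 8) = 60*(-13) = -780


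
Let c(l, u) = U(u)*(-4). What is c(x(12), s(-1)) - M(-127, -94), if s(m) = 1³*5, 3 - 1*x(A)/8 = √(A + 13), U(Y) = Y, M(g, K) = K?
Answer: 74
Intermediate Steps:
x(A) = 24 - 8*√(13 + A) (x(A) = 24 - 8*√(A + 13) = 24 - 8*√(13 + A))
s(m) = 5 (s(m) = 1*5 = 5)
c(l, u) = -4*u (c(l, u) = u*(-4) = -4*u)
c(x(12), s(-1)) - M(-127, -94) = -4*5 - 1*(-94) = -20 + 94 = 74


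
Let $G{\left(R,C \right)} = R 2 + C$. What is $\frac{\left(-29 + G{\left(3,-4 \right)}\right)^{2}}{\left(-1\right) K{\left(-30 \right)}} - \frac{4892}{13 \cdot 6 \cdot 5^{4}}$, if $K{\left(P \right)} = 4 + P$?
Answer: $\frac{1361983}{48750} \approx 27.938$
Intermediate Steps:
$G{\left(R,C \right)} = C + 2 R$ ($G{\left(R,C \right)} = 2 R + C = C + 2 R$)
$\frac{\left(-29 + G{\left(3,-4 \right)}\right)^{2}}{\left(-1\right) K{\left(-30 \right)}} - \frac{4892}{13 \cdot 6 \cdot 5^{4}} = \frac{\left(-29 + \left(-4 + 2 \cdot 3\right)\right)^{2}}{\left(-1\right) \left(4 - 30\right)} - \frac{4892}{13 \cdot 6 \cdot 5^{4}} = \frac{\left(-29 + \left(-4 + 6\right)\right)^{2}}{\left(-1\right) \left(-26\right)} - \frac{4892}{78 \cdot 625} = \frac{\left(-29 + 2\right)^{2}}{26} - \frac{4892}{48750} = \left(-27\right)^{2} \cdot \frac{1}{26} - \frac{2446}{24375} = 729 \cdot \frac{1}{26} - \frac{2446}{24375} = \frac{729}{26} - \frac{2446}{24375} = \frac{1361983}{48750}$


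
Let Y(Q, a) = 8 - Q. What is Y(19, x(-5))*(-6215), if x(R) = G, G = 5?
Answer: 68365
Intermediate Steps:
x(R) = 5
Y(19, x(-5))*(-6215) = (8 - 1*19)*(-6215) = (8 - 19)*(-6215) = -11*(-6215) = 68365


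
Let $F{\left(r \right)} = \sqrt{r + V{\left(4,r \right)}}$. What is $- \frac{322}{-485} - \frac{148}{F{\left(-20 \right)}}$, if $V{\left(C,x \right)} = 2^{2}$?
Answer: $\frac{322}{485} + 37 i \approx 0.66392 + 37.0 i$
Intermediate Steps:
$V{\left(C,x \right)} = 4$
$F{\left(r \right)} = \sqrt{4 + r}$ ($F{\left(r \right)} = \sqrt{r + 4} = \sqrt{4 + r}$)
$- \frac{322}{-485} - \frac{148}{F{\left(-20 \right)}} = - \frac{322}{-485} - \frac{148}{\sqrt{4 - 20}} = \left(-322\right) \left(- \frac{1}{485}\right) - \frac{148}{\sqrt{-16}} = \frac{322}{485} - \frac{148}{4 i} = \frac{322}{485} - 148 \left(- \frac{i}{4}\right) = \frac{322}{485} + 37 i$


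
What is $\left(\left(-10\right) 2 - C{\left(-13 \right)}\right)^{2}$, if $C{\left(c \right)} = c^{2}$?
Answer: $35721$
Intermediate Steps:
$\left(\left(-10\right) 2 - C{\left(-13 \right)}\right)^{2} = \left(\left(-10\right) 2 - \left(-13\right)^{2}\right)^{2} = \left(-20 - 169\right)^{2} = \left(-189\right)^{2} = 35721$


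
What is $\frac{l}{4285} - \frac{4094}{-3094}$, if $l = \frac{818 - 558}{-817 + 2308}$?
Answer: $\frac{373672919}{282390927} \approx 1.3232$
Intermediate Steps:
$l = \frac{260}{1491} \approx 0.17438$
$\frac{l}{4285} - \frac{4094}{-3094} = \frac{260}{1491 \cdot 4285} - \frac{4094}{-3094} = \frac{260}{1491} \cdot \frac{1}{4285} - - \frac{2047}{1547} = \frac{52}{1277787} + \frac{2047}{1547} = \frac{373672919}{282390927}$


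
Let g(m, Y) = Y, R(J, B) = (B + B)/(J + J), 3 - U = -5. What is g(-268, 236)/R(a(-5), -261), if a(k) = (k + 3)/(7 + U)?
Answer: 472/3915 ≈ 0.12056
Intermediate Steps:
U = 8 (U = 3 - 1*(-5) = 3 + 5 = 8)
a(k) = 1/5 + k/15 (a(k) = (k + 3)/(7 + 8) = (3 + k)/15 = (3 + k)*(1/15) = 1/5 + k/15)
R(J, B) = B/J (R(J, B) = (2*B)/((2*J)) = (2*B)*(1/(2*J)) = B/J)
g(-268, 236)/R(a(-5), -261) = 236/((-261/(1/5 + (1/15)*(-5)))) = 236/((-261/(1/5 - 1/3))) = 236/((-261/(-2/15))) = 236/((-261*(-15/2))) = 236/(3915/2) = 236*(2/3915) = 472/3915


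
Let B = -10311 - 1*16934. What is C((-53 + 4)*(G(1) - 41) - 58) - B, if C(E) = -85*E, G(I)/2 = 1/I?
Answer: -130260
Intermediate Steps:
G(I) = 2/I
B = -27245 (B = -10311 - 16934 = -27245)
C((-53 + 4)*(G(1) - 41) - 58) - B = -85*((-53 + 4)*(2/1 - 41) - 58) - 1*(-27245) = -85*(-49*(2*1 - 41) - 58) + 27245 = -85*(-49*(2 - 41) - 58) + 27245 = -85*(-49*(-39) - 58) + 27245 = -85*(1911 - 58) + 27245 = -85*1853 + 27245 = -157505 + 27245 = -130260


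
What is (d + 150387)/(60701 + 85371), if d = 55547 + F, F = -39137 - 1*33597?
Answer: 16650/18259 ≈ 0.91188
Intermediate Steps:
F = -72734 (F = -39137 - 33597 = -72734)
d = -17187 (d = 55547 - 72734 = -17187)
(d + 150387)/(60701 + 85371) = (-17187 + 150387)/(60701 + 85371) = 133200/146072 = 133200*(1/146072) = 16650/18259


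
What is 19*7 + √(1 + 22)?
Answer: 133 + √23 ≈ 137.80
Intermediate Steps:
19*7 + √(1 + 22) = 133 + √23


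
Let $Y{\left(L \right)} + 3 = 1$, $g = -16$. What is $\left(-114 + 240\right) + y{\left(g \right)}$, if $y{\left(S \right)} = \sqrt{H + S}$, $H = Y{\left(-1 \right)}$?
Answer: $126 + 3 i \sqrt{2} \approx 126.0 + 4.2426 i$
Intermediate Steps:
$Y{\left(L \right)} = -2$ ($Y{\left(L \right)} = -3 + 1 = -2$)
$H = -2$
$y{\left(S \right)} = \sqrt{-2 + S}$
$\left(-114 + 240\right) + y{\left(g \right)} = \left(-114 + 240\right) + \sqrt{-2 - 16} = 126 + \sqrt{-18} = 126 + 3 i \sqrt{2}$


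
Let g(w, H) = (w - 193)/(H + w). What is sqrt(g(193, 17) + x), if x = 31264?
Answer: 4*sqrt(1954) ≈ 176.82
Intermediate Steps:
g(w, H) = (-193 + w)/(H + w)
sqrt(g(193, 17) + x) = sqrt((-193 + 193)/(17 + 193) + 31264) = sqrt(0/210 + 31264) = sqrt((1/210)*0 + 31264) = sqrt(0 + 31264) = sqrt(31264) = 4*sqrt(1954)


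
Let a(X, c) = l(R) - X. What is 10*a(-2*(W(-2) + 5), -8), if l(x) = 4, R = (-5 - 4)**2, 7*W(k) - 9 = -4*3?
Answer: 920/7 ≈ 131.43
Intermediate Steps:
W(k) = -3/7 (W(k) = 9/7 + (-4*3)/7 = 9/7 + (1/7)*(-12) = 9/7 - 12/7 = -3/7)
R = 81 (R = (-9)**2 = 81)
a(X, c) = 4 - X
10*a(-2*(W(-2) + 5), -8) = 10*(4 - (-2)*(-3/7 + 5)) = 10*(4 - (-2)*32/7) = 10*(4 - 1*(-64/7)) = 10*(4 + 64/7) = 10*(92/7) = 920/7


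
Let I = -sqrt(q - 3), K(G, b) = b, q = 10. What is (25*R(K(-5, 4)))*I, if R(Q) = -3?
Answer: 75*sqrt(7) ≈ 198.43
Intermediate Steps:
I = -sqrt(7) (I = -sqrt(10 - 3) = -sqrt(7) ≈ -2.6458)
(25*R(K(-5, 4)))*I = (25*(-3))*(-sqrt(7)) = -(-75)*sqrt(7) = 75*sqrt(7)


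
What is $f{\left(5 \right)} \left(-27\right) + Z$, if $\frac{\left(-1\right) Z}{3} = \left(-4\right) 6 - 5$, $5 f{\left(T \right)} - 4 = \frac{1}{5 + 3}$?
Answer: $\frac{2589}{40} \approx 64.725$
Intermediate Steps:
$f{\left(T \right)} = \frac{33}{40}$ ($f{\left(T \right)} = \frac{4}{5} + \frac{1}{5 \left(5 + 3\right)} = \frac{4}{5} + \frac{1}{5 \cdot 8} = \frac{4}{5} + \frac{1}{5} \cdot \frac{1}{8} = \frac{4}{5} + \frac{1}{40} = \frac{33}{40}$)
$Z = 87$ ($Z = - 3 \left(\left(-4\right) 6 - 5\right) = - 3 \left(-24 - 5\right) = \left(-3\right) \left(-29\right) = 87$)
$f{\left(5 \right)} \left(-27\right) + Z = \frac{33}{40} \left(-27\right) + 87 = - \frac{891}{40} + 87 = \frac{2589}{40}$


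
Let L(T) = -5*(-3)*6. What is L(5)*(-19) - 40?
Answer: -1750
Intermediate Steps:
L(T) = 90 (L(T) = 15*6 = 90)
L(5)*(-19) - 40 = 90*(-19) - 40 = -1710 - 40 = -1750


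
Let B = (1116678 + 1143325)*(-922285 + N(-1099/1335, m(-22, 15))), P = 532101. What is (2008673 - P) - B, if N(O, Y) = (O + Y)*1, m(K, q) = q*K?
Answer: 2783629866539992/1335 ≈ 2.0851e+12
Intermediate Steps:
m(K, q) = K*q
N(O, Y) = O + Y
B = -2783627895316372/1335 (B = (1116678 + 1143325)*(-922285 + (-1099/1335 - 22*15)) = 2260003*(-922285 + (-1099*1/1335 - 330)) = 2260003*(-922285 + (-1099/1335 - 330)) = 2260003*(-922285 - 441649/1335) = 2260003*(-1231692124/1335) = -2783627895316372/1335 ≈ -2.0851e+12)
(2008673 - P) - B = (2008673 - 1*532101) - 1*(-2783627895316372/1335) = (2008673 - 532101) + 2783627895316372/1335 = 1476572 + 2783627895316372/1335 = 2783629866539992/1335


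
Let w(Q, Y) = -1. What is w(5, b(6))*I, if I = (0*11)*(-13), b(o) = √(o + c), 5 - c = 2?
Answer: 0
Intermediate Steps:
c = 3 (c = 5 - 1*2 = 5 - 2 = 3)
b(o) = √(3 + o) (b(o) = √(o + 3) = √(3 + o))
I = 0 (I = 0*(-13) = 0)
w(5, b(6))*I = -1*0 = 0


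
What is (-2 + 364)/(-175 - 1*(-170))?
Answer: -362/5 ≈ -72.400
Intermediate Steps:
(-2 + 364)/(-175 - 1*(-170)) = 362/(-175 + 170) = 362/(-5) = 362*(-⅕) = -362/5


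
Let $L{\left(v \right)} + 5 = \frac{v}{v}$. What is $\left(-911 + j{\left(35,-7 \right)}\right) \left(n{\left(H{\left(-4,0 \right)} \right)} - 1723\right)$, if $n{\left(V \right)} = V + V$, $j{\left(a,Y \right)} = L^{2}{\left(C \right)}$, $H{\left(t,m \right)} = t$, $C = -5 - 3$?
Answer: $1549245$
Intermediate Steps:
$C = -8$ ($C = -5 - 3 = -8$)
$L{\left(v \right)} = -4$ ($L{\left(v \right)} = -5 + \frac{v}{v} = -5 + 1 = -4$)
$j{\left(a,Y \right)} = 16$ ($j{\left(a,Y \right)} = \left(-4\right)^{2} = 16$)
$n{\left(V \right)} = 2 V$
$\left(-911 + j{\left(35,-7 \right)}\right) \left(n{\left(H{\left(-4,0 \right)} \right)} - 1723\right) = \left(-911 + 16\right) \left(2 \left(-4\right) - 1723\right) = - 895 \left(-8 - 1723\right) = \left(-895\right) \left(-1731\right) = 1549245$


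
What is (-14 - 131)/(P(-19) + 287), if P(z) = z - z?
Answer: -145/287 ≈ -0.50523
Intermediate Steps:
P(z) = 0
(-14 - 131)/(P(-19) + 287) = (-14 - 131)/(0 + 287) = -145/287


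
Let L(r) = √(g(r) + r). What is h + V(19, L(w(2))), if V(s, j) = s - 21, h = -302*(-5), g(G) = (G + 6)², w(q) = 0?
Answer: 1508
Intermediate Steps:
g(G) = (6 + G)²
L(r) = √(r + (6 + r)²) (L(r) = √((6 + r)² + r) = √(r + (6 + r)²))
h = 1510
V(s, j) = -21 + s
h + V(19, L(w(2))) = 1510 + (-21 + 19) = 1510 - 2 = 1508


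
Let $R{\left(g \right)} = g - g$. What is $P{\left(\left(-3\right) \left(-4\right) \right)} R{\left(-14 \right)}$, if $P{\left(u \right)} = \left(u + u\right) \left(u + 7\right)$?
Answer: $0$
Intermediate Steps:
$R{\left(g \right)} = 0$
$P{\left(u \right)} = 2 u \left(7 + u\right)$
$P{\left(\left(-3\right) \left(-4\right) \right)} R{\left(-14 \right)} = 2 \left(\left(-3\right) \left(-4\right)\right) \left(7 - -12\right) 0 = 2 \cdot 12 \left(7 + 12\right) 0 = 2 \cdot 12 \cdot 19 \cdot 0 = 456 \cdot 0 = 0$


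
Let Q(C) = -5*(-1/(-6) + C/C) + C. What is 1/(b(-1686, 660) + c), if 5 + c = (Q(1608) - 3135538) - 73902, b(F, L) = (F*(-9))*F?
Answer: -6/172747241 ≈ -3.4733e-8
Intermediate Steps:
b(F, L) = -9*F² (b(F, L) = (-9*F)*F = -9*F²)
Q(C) = -35/6 + C (Q(C) = -5*(-1*(-⅙) + 1) + C = -5*(⅙ + 1) + C = -5*7/6 + C = -35/6 + C)
c = -19247057/6 (c = -5 + (((-35/6 + 1608) - 3135538) - 73902) = -5 + ((9613/6 - 3135538) - 73902) = -5 + (-18803615/6 - 73902) = -5 - 19247027/6 = -19247057/6 ≈ -3.2078e+6)
1/(b(-1686, 660) + c) = 1/(-9*(-1686)² - 19247057/6) = 1/(-9*2842596 - 19247057/6) = 1/(-25583364 - 19247057/6) = 1/(-172747241/6) = -6/172747241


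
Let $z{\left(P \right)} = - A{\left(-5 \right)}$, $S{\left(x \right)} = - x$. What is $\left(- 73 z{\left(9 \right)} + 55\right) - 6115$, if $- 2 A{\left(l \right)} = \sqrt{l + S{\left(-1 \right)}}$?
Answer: $-6060 - 73 i \approx -6060.0 - 73.0 i$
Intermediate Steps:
$A{\left(l \right)} = - \frac{\sqrt{1 + l}}{2}$ ($A{\left(l \right)} = - \frac{\sqrt{l - -1}}{2} = - \frac{\sqrt{l + 1}}{2} = - \frac{\sqrt{1 + l}}{2}$)
$z{\left(P \right)} = i$ ($z{\left(P \right)} = - \frac{\left(-1\right) \sqrt{1 - 5}}{2} = - \frac{\left(-1\right) \sqrt{-4}}{2} = - \frac{\left(-1\right) 2 i}{2} = - \left(-1\right) i = i$)
$\left(- 73 z{\left(9 \right)} + 55\right) - 6115 = \left(- 73 i + 55\right) - 6115 = \left(55 - 73 i\right) - 6115 = -6060 - 73 i$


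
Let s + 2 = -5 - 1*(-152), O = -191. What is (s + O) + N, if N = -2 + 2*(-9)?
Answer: -66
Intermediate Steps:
N = -20 (N = -2 - 18 = -20)
s = 145 (s = -2 + (-5 - 1*(-152)) = -2 + (-5 + 152) = -2 + 147 = 145)
(s + O) + N = (145 - 191) - 20 = -46 - 20 = -66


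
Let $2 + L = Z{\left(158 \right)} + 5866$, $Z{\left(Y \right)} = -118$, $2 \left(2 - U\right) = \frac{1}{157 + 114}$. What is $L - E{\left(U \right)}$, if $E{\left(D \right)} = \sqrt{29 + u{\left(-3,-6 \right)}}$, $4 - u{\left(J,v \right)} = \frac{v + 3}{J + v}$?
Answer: $5746 - \frac{7 \sqrt{6}}{3} \approx 5740.3$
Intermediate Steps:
$U = \frac{1083}{542}$ ($U = 2 - \frac{1}{2 \left(157 + 114\right)} = 2 - \frac{1}{2 \cdot 271} = 2 - \frac{1}{542} = \frac{1083}{542} \approx 1.9982$)
$u{\left(J,v \right)} = 4 - \frac{3 + v}{J + v}$ ($u{\left(J,v \right)} = 4 - \frac{v + 3}{J + v} = 4 - \frac{3 + v}{J + v}$)
$L = 5746$ ($L = -2 + \left(-118 + 5866\right) = -2 + 5748 = 5746$)
$E{\left(D \right)} = \frac{7 \sqrt{6}}{3}$ ($E{\left(D \right)} = \sqrt{29 + \frac{-3 + 3 \left(-6\right) + 4 \left(-3\right)}{-3 - 6}} = \sqrt{29 + \frac{-3 - 18 - 12}{-9}} = \sqrt{29 - - \frac{11}{3}} = \sqrt{29 + \frac{11}{3}} = \sqrt{\frac{98}{3}} = \frac{7 \sqrt{6}}{3}$)
$L - E{\left(U \right)} = 5746 - \frac{7 \sqrt{6}}{3}$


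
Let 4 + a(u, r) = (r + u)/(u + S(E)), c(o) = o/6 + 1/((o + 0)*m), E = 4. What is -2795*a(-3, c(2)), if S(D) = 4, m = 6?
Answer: 220805/12 ≈ 18400.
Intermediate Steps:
c(o) = o/6 + 1/(6*o) (c(o) = o/6 + 1/((o + 0)*6) = o*(⅙) + (⅙)/o = o/6 + 1/(6*o))
a(u, r) = -4 + (r + u)/(4 + u) (a(u, r) = -4 + (r + u)/(u + 4) = -4 + (r + u)/(4 + u))
-2795*a(-3, c(2)) = -2795*(-16 + (⅙)*(1 + 2²)/2 - 3*(-3))/(4 - 3) = -2795*(-16 + (⅙)*(½)*(1 + 4) + 9)/1 = -2795*(-16 + (⅙)*(½)*5 + 9) = -2795*(-16 + 5/12 + 9) = -2795*(-79)/12 = -2795*(-79/12) = 220805/12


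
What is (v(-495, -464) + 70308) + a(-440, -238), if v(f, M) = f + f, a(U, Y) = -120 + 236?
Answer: 69434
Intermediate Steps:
a(U, Y) = 116
v(f, M) = 2*f
(v(-495, -464) + 70308) + a(-440, -238) = (2*(-495) + 70308) + 116 = (-990 + 70308) + 116 = 69318 + 116 = 69434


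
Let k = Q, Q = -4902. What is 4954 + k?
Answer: 52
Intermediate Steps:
k = -4902
4954 + k = 4954 - 4902 = 52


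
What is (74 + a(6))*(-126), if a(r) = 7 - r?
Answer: -9450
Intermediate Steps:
(74 + a(6))*(-126) = (74 + (7 - 1*6))*(-126) = (74 + (7 - 6))*(-126) = (74 + 1)*(-126) = 75*(-126) = -9450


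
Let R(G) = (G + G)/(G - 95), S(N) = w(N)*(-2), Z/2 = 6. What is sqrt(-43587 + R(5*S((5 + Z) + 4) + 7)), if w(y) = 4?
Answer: I*sqrt(2789535)/8 ≈ 208.77*I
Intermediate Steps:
Z = 12 (Z = 2*6 = 12)
S(N) = -8 (S(N) = 4*(-2) = -8)
R(G) = 2*G/(-95 + G) (R(G) = (2*G)/(-95 + G) = 2*G/(-95 + G))
sqrt(-43587 + R(5*S((5 + Z) + 4) + 7)) = sqrt(-43587 + 2*(5*(-8) + 7)/(-95 + (5*(-8) + 7))) = sqrt(-43587 + 2*(-40 + 7)/(-95 + (-40 + 7))) = sqrt(-43587 + 2*(-33)/(-95 - 33)) = sqrt(-43587 + 2*(-33)/(-128)) = sqrt(-43587 + 2*(-33)*(-1/128)) = sqrt(-43587 + 33/64) = sqrt(-2789535/64) = I*sqrt(2789535)/8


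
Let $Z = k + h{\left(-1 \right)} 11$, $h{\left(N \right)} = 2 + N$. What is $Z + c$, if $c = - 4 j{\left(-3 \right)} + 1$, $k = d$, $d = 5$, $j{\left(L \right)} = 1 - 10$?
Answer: $53$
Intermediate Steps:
$j{\left(L \right)} = -9$ ($j{\left(L \right)} = 1 - 10 = -9$)
$k = 5$
$Z = 16$ ($Z = 5 + \left(2 - 1\right) 11 = 5 + 1 \cdot 11 = 5 + 11 = 16$)
$c = 37$ ($c = \left(-4\right) \left(-9\right) + 1 = 36 + 1 = 37$)
$Z + c = 16 + 37 = 53$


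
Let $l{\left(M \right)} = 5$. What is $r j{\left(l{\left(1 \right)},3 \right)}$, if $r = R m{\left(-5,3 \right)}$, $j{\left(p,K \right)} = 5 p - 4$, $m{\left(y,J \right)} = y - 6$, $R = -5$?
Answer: $1155$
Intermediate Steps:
$m{\left(y,J \right)} = -6 + y$ ($m{\left(y,J \right)} = y - 6 = -6 + y$)
$j{\left(p,K \right)} = -4 + 5 p$
$r = 55$ ($r = - 5 \left(-6 - 5\right) = \left(-5\right) \left(-11\right) = 55$)
$r j{\left(l{\left(1 \right)},3 \right)} = 55 \left(-4 + 5 \cdot 5\right) = 55 \left(-4 + 25\right) = 55 \cdot 21 = 1155$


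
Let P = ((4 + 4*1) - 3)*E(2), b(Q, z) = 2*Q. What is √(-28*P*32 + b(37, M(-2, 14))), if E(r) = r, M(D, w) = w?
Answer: I*√8886 ≈ 94.266*I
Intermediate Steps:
P = 10 (P = ((4 + 4*1) - 3)*2 = ((4 + 4) - 3)*2 = (8 - 3)*2 = 5*2 = 10)
√(-28*P*32 + b(37, M(-2, 14))) = √(-28*10*32 + 2*37) = √(-280*32 + 74) = √(-8960 + 74) = √(-8886) = I*√8886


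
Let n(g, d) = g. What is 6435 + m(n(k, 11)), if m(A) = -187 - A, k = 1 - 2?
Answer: 6249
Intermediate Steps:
k = -1
6435 + m(n(k, 11)) = 6435 + (-187 - 1*(-1)) = 6435 + (-187 + 1) = 6435 - 186 = 6249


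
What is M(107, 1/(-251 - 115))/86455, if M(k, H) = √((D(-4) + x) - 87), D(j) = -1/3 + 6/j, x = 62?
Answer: I*√966/518730 ≈ 5.9917e-5*I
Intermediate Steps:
D(j) = -⅓ + 6/j (D(j) = -1*⅓ + 6/j = -⅓ + 6/j)
M(k, H) = I*√966/6 (M(k, H) = √(((⅓)*(18 - 1*(-4))/(-4) + 62) - 87) = √(((⅓)*(-¼)*(18 + 4) + 62) - 87) = √(((⅓)*(-¼)*22 + 62) - 87) = √((-11/6 + 62) - 87) = √(361/6 - 87) = √(-161/6) = I*√966/6)
M(107, 1/(-251 - 115))/86455 = (I*√966/6)/86455 = (I*√966/6)*(1/86455) = I*√966/518730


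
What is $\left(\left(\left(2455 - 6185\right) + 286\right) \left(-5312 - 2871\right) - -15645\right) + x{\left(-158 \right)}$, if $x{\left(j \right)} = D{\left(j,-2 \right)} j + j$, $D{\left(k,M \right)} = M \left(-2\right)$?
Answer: $28197107$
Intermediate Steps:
$D{\left(k,M \right)} = - 2 M$
$x{\left(j \right)} = 5 j$ ($x{\left(j \right)} = \left(-2\right) \left(-2\right) j + j = 4 j + j = 5 j$)
$\left(\left(\left(2455 - 6185\right) + 286\right) \left(-5312 - 2871\right) - -15645\right) + x{\left(-158 \right)} = \left(\left(\left(2455 - 6185\right) + 286\right) \left(-5312 - 2871\right) - -15645\right) + 5 \left(-158\right) = \left(\left(\left(2455 - 6185\right) + 286\right) \left(-8183\right) + 15645\right) - 790 = \left(\left(-3730 + 286\right) \left(-8183\right) + 15645\right) - 790 = \left(\left(-3444\right) \left(-8183\right) + 15645\right) - 790 = \left(28182252 + 15645\right) - 790 = 28197897 - 790 = 28197107$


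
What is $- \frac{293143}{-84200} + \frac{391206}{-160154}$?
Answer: $\frac{7004239411}{6742483400} \approx 1.0388$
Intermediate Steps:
$- \frac{293143}{-84200} + \frac{391206}{-160154} = \left(-293143\right) \left(- \frac{1}{84200}\right) + 391206 \left(- \frac{1}{160154}\right) = \frac{293143}{84200} - \frac{195603}{80077} = \frac{7004239411}{6742483400}$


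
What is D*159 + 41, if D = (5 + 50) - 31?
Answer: 3857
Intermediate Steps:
D = 24 (D = 55 - 31 = 24)
D*159 + 41 = 24*159 + 41 = 3816 + 41 = 3857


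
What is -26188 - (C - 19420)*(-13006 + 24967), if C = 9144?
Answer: 122885048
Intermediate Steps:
-26188 - (C - 19420)*(-13006 + 24967) = -26188 - (9144 - 19420)*(-13006 + 24967) = -26188 - (-10276)*11961 = -26188 - 1*(-122911236) = -26188 + 122911236 = 122885048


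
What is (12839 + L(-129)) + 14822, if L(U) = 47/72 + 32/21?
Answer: 13942241/504 ≈ 27663.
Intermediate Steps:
L(U) = 1097/504 (L(U) = 47*(1/72) + 32*(1/21) = 47/72 + 32/21 = 1097/504)
(12839 + L(-129)) + 14822 = (12839 + 1097/504) + 14822 = 6471953/504 + 14822 = 13942241/504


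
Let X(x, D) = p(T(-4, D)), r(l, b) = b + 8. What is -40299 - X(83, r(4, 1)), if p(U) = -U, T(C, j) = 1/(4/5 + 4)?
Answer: -967171/24 ≈ -40299.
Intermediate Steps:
r(l, b) = 8 + b
T(C, j) = 5/24 (T(C, j) = 1/(4*(⅕) + 4) = 1/(⅘ + 4) = 1/(24/5) = 5/24)
X(x, D) = -5/24 (X(x, D) = -1*5/24 = -5/24)
-40299 - X(83, r(4, 1)) = -40299 - 1*(-5/24) = -40299 + 5/24 = -967171/24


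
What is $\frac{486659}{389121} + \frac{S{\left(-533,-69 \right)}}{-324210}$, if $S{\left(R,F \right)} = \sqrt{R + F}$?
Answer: $\frac{486659}{389121} - \frac{i \sqrt{602}}{324210} \approx 1.2507 - 7.5678 \cdot 10^{-5} i$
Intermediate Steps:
$S{\left(R,F \right)} = \sqrt{F + R}$
$\frac{486659}{389121} + \frac{S{\left(-533,-69 \right)}}{-324210} = \frac{486659}{389121} + \frac{\sqrt{-69 - 533}}{-324210} = 486659 \cdot \frac{1}{389121} + \sqrt{-602} \left(- \frac{1}{324210}\right) = \frac{486659}{389121} + i \sqrt{602} \left(- \frac{1}{324210}\right) = \frac{486659}{389121} - \frac{i \sqrt{602}}{324210}$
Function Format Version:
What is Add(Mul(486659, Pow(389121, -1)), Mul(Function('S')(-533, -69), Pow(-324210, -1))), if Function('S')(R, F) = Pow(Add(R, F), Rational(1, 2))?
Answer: Add(Rational(486659, 389121), Mul(Rational(-1, 324210), I, Pow(602, Rational(1, 2)))) ≈ Add(1.2507, Mul(-7.5678e-5, I))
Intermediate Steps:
Function('S')(R, F) = Pow(Add(F, R), Rational(1, 2))
Add(Mul(486659, Pow(389121, -1)), Mul(Function('S')(-533, -69), Pow(-324210, -1))) = Add(Mul(486659, Pow(389121, -1)), Mul(Pow(Add(-69, -533), Rational(1, 2)), Pow(-324210, -1))) = Add(Mul(486659, Rational(1, 389121)), Mul(Pow(-602, Rational(1, 2)), Rational(-1, 324210))) = Add(Rational(486659, 389121), Mul(Mul(I, Pow(602, Rational(1, 2))), Rational(-1, 324210))) = Add(Rational(486659, 389121), Mul(Rational(-1, 324210), I, Pow(602, Rational(1, 2))))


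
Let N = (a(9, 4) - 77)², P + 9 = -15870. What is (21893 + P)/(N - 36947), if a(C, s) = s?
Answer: -3007/15809 ≈ -0.19021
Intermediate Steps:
P = -15879 (P = -9 - 15870 = -15879)
N = 5329 (N = (4 - 77)² = (-73)² = 5329)
(21893 + P)/(N - 36947) = (21893 - 15879)/(5329 - 36947) = 6014/(-31618) = 6014*(-1/31618) = -3007/15809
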